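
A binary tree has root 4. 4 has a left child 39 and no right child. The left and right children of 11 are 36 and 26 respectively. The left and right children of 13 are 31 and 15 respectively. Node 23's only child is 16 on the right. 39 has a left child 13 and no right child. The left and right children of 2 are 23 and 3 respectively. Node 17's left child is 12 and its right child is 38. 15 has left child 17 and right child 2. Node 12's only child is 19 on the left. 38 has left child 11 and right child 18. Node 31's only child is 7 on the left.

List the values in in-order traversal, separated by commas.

In-order visits the left subtree, then the node, then the right subtree.
At 4: go left to 39.
  At 39: go left to 13.
    At 13: go left to 31.
      At 31: go left to 7.
        7 is a leaf — visit 7.
      Visit 31.
      At 31: no right child.
    Visit 13.
    At 13: go right to 15.
      At 15: go left to 17.
        At 17: go left to 12.
          At 12: go left to 19.
            19 is a leaf — visit 19.
          Visit 12.
          At 12: no right child.
        Visit 17.
        At 17: go right to 38.
          At 38: go left to 11.
            At 11: go left to 36.
              36 is a leaf — visit 36.
            Visit 11.
            At 11: go right to 26.
              26 is a leaf — visit 26.
          Visit 38.
          At 38: go right to 18.
            18 is a leaf — visit 18.
      Visit 15.
      At 15: go right to 2.
        At 2: go left to 23.
          At 23: no left child.
          Visit 23.
          At 23: go right to 16.
            16 is a leaf — visit 16.
        Visit 2.
        At 2: go right to 3.
          3 is a leaf — visit 3.
  Visit 39.
  At 39: no right child.
Visit 4.
At 4: no right child.

7, 31, 13, 19, 12, 17, 36, 11, 26, 38, 18, 15, 23, 16, 2, 3, 39, 4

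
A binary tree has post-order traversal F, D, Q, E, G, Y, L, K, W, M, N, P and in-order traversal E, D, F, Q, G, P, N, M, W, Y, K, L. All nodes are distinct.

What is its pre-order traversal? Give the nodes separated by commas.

The last element of post-order is the root; it splits in-order into left and right subtrees.
Root P: left subtree has 5 nodes {E, D, F, Q, G}, right has 6 {N, M, W, Y, K, L}.
  Root G: left subtree has 4 nodes {E, D, F, Q}, right has 0 { }.
    Root E: left subtree has 0 nodes { }, right has 3 {D, F, Q}.
      Root Q: left subtree has 2 nodes {D, F}, right has 0 { }.
        Root D: left subtree has 0 nodes { }, right has 1 {F}.
  Root N: left subtree has 0 nodes { }, right has 5 {M, W, Y, K, L}.
    Root M: left subtree has 0 nodes { }, right has 4 {W, Y, K, L}.
      Root W: left subtree has 0 nodes { }, right has 3 {Y, K, L}.
        Root K: left subtree has 1 node {Y}, right has 1 {L}.

P, G, E, Q, D, F, N, M, W, K, Y, L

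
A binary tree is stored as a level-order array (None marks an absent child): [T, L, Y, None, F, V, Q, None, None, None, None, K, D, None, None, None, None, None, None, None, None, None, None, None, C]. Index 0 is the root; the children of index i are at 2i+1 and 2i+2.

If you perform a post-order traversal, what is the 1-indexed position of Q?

Post-order visits the left subtree, then the right subtree, then the node.
At T: go left to L.
  At L: no left child.
  At L: go right to F.
    F is a leaf — visit F.
  Visit L.
At T: go right to Y.
  At Y: go left to V.
    At V: go left to K.
      At K: no left child.
      At K: go right to C.
        C is a leaf — visit C.
      Visit K.
    At V: go right to D.
      D is a leaf — visit D.
    Visit V.
  At Y: go right to Q.
    Q is a leaf — visit Q.
  Visit Y.
Visit T.
Full post-order sequence: F, L, C, K, D, V, Q, Y, T.

7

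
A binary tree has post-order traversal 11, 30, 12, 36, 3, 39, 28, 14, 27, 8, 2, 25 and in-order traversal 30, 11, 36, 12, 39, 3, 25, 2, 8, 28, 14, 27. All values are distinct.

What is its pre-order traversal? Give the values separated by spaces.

The last element of post-order is the root; it splits in-order into left and right subtrees.
Root 25: left subtree has 6 nodes {30, 11, 36, 12, 39, 3}, right has 5 {2, 8, 28, 14, 27}.
  Root 39: left subtree has 4 nodes {30, 11, 36, 12}, right has 1 {3}.
    Root 36: left subtree has 2 nodes {30, 11}, right has 1 {12}.
      Root 30: left subtree has 0 nodes { }, right has 1 {11}.
  Root 2: left subtree has 0 nodes { }, right has 4 {8, 28, 14, 27}.
    Root 8: left subtree has 0 nodes { }, right has 3 {28, 14, 27}.
      Root 27: left subtree has 2 nodes {28, 14}, right has 0 { }.
        Root 14: left subtree has 1 node {28}, right has 0 { }.

25 39 36 30 11 12 3 2 8 27 14 28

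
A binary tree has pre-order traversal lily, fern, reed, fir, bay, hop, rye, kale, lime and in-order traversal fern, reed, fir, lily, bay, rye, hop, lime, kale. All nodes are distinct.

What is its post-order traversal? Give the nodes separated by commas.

The first element of pre-order is the root; it splits in-order into left and right subtrees.
Root lily: left subtree has 3 nodes {fern, reed, fir}, right has 5 {bay, rye, hop, lime, kale}.
  Root fern: left subtree has 0 nodes { }, right has 2 {reed, fir}.
    Root reed: left subtree has 0 nodes { }, right has 1 {fir}.
  Root bay: left subtree has 0 nodes { }, right has 4 {rye, hop, lime, kale}.
    Root hop: left subtree has 1 node {rye}, right has 2 {lime, kale}.
      Root kale: left subtree has 1 node {lime}, right has 0 { }.

fir, reed, fern, rye, lime, kale, hop, bay, lily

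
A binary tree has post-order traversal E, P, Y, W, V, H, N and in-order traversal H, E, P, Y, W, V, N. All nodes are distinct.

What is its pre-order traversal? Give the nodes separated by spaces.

N H V W Y P E

The last element of post-order is the root; it splits in-order into left and right subtrees.
Root N: left subtree has 6 nodes {H, E, P, Y, W, V}, right has 0 { }.
  Root H: left subtree has 0 nodes { }, right has 5 {E, P, Y, W, V}.
    Root V: left subtree has 4 nodes {E, P, Y, W}, right has 0 { }.
      Root W: left subtree has 3 nodes {E, P, Y}, right has 0 { }.
        Root Y: left subtree has 2 nodes {E, P}, right has 0 { }.
          Root P: left subtree has 1 node {E}, right has 0 { }.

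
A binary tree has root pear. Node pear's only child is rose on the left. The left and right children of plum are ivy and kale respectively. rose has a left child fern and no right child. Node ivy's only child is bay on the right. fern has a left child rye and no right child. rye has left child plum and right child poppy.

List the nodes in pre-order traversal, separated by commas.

pear, rose, fern, rye, plum, ivy, bay, kale, poppy

Pre-order visits the node, then its left subtree, then its right subtree.
Visit pear.
At pear: go left to rose.
  Visit rose.
  At rose: go left to fern.
    Visit fern.
    At fern: go left to rye.
      Visit rye.
      At rye: go left to plum.
        Visit plum.
        At plum: go left to ivy.
          Visit ivy.
          At ivy: no left child.
          At ivy: go right to bay.
            bay is a leaf — visit bay.
        At plum: go right to kale.
          kale is a leaf — visit kale.
      At rye: go right to poppy.
        poppy is a leaf — visit poppy.
    At fern: no right child.
  At rose: no right child.
At pear: no right child.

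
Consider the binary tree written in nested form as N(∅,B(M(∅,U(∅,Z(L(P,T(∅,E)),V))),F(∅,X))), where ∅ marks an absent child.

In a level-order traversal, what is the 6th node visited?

X

Level-order visits nodes level by level from the root, left to right within each level.
Level 0: N
Level 1: B
Level 2: M, F
Level 3: U, X
Level 4: Z
Level 5: L, V
Level 6: P, T
Level 7: E
Full level-order sequence: N, B, M, F, U, X, Z, L, V, P, T, E.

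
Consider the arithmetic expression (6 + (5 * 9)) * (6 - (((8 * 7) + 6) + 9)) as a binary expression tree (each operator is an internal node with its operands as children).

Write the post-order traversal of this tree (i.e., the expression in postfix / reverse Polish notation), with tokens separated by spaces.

Post-order on an expression tree gives postfix notation: for each operator, emit left operand, right operand, then the operator.

6 5 9 * + 6 8 7 * 6 + 9 + - *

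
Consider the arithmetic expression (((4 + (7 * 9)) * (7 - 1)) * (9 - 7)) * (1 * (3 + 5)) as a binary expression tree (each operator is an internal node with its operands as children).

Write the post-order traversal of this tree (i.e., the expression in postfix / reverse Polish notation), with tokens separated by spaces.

4 7 9 * + 7 1 - * 9 7 - * 1 3 5 + * *

Post-order on an expression tree gives postfix notation: for each operator, emit left operand, right operand, then the operator.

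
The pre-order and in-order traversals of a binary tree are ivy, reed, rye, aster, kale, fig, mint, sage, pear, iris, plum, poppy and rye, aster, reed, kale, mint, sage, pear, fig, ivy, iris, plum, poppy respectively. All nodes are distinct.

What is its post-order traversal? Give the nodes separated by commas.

aster, rye, pear, sage, mint, fig, kale, reed, poppy, plum, iris, ivy

The first element of pre-order is the root; it splits in-order into left and right subtrees.
Root ivy: left subtree has 8 nodes {rye, aster, reed, kale, mint, sage, pear, fig}, right has 3 {iris, plum, poppy}.
  Root reed: left subtree has 2 nodes {rye, aster}, right has 5 {kale, mint, sage, pear, fig}.
    Root rye: left subtree has 0 nodes { }, right has 1 {aster}.
    Root kale: left subtree has 0 nodes { }, right has 4 {mint, sage, pear, fig}.
      Root fig: left subtree has 3 nodes {mint, sage, pear}, right has 0 { }.
        Root mint: left subtree has 0 nodes { }, right has 2 {sage, pear}.
          Root sage: left subtree has 0 nodes { }, right has 1 {pear}.
  Root iris: left subtree has 0 nodes { }, right has 2 {plum, poppy}.
    Root plum: left subtree has 0 nodes { }, right has 1 {poppy}.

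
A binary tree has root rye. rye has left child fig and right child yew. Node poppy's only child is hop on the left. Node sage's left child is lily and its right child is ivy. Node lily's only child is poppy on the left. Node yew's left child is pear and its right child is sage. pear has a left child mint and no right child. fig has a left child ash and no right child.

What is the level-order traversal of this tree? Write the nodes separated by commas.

Level-order visits nodes level by level from the root, left to right within each level.
Level 0: rye
Level 1: fig, yew
Level 2: ash, pear, sage
Level 3: mint, lily, ivy
Level 4: poppy
Level 5: hop

rye, fig, yew, ash, pear, sage, mint, lily, ivy, poppy, hop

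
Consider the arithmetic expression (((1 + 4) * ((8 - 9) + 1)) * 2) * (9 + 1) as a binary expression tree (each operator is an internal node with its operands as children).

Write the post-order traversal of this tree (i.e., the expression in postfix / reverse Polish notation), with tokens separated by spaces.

1 4 + 8 9 - 1 + * 2 * 9 1 + *

Post-order on an expression tree gives postfix notation: for each operator, emit left operand, right operand, then the operator.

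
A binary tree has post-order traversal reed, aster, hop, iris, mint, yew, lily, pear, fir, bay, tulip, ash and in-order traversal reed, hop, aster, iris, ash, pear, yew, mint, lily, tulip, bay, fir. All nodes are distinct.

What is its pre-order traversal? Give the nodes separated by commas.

ash, iris, hop, reed, aster, tulip, pear, lily, yew, mint, bay, fir

The last element of post-order is the root; it splits in-order into left and right subtrees.
Root ash: left subtree has 4 nodes {reed, hop, aster, iris}, right has 7 {pear, yew, mint, lily, tulip, bay, fir}.
  Root iris: left subtree has 3 nodes {reed, hop, aster}, right has 0 { }.
    Root hop: left subtree has 1 node {reed}, right has 1 {aster}.
  Root tulip: left subtree has 4 nodes {pear, yew, mint, lily}, right has 2 {bay, fir}.
    Root pear: left subtree has 0 nodes { }, right has 3 {yew, mint, lily}.
      Root lily: left subtree has 2 nodes {yew, mint}, right has 0 { }.
        Root yew: left subtree has 0 nodes { }, right has 1 {mint}.
    Root bay: left subtree has 0 nodes { }, right has 1 {fir}.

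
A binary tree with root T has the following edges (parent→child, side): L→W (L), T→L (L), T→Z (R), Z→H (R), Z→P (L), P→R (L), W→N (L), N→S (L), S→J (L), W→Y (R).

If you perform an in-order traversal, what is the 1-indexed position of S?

In-order visits the left subtree, then the node, then the right subtree.
At T: go left to L.
  At L: go left to W.
    At W: go left to N.
      At N: go left to S.
        At S: go left to J.
          J is a leaf — visit J.
        Visit S.
        At S: no right child.
      Visit N.
      At N: no right child.
    Visit W.
    At W: go right to Y.
      Y is a leaf — visit Y.
  Visit L.
  At L: no right child.
Visit T.
At T: go right to Z.
  At Z: go left to P.
    At P: go left to R.
      R is a leaf — visit R.
    Visit P.
    At P: no right child.
  Visit Z.
  At Z: go right to H.
    H is a leaf — visit H.
Full in-order sequence: J, S, N, W, Y, L, T, R, P, Z, H.

2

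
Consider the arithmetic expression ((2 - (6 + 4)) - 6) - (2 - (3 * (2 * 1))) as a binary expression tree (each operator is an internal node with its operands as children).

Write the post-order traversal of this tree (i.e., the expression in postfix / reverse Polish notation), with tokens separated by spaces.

Post-order on an expression tree gives postfix notation: for each operator, emit left operand, right operand, then the operator.

2 6 4 + - 6 - 2 3 2 1 * * - -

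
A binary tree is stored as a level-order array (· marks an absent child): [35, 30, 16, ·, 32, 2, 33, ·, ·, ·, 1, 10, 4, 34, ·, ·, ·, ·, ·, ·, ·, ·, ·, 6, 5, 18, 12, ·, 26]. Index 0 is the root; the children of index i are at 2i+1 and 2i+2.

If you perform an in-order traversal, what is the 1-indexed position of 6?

In-order visits the left subtree, then the node, then the right subtree.
At 35: go left to 30.
  At 30: no left child.
  Visit 30.
  At 30: go right to 32.
    At 32: no left child.
    Visit 32.
    At 32: go right to 1.
      1 is a leaf — visit 1.
Visit 35.
At 35: go right to 16.
  At 16: go left to 2.
    At 2: go left to 10.
      At 10: go left to 6.
        6 is a leaf — visit 6.
      Visit 10.
      At 10: go right to 5.
        5 is a leaf — visit 5.
    Visit 2.
    At 2: go right to 4.
      At 4: go left to 18.
        18 is a leaf — visit 18.
      Visit 4.
      At 4: go right to 12.
        12 is a leaf — visit 12.
  Visit 16.
  At 16: go right to 33.
    At 33: go left to 34.
      At 34: no left child.
      Visit 34.
      At 34: go right to 26.
        26 is a leaf — visit 26.
    Visit 33.
    At 33: no right child.
Full in-order sequence: 30, 32, 1, 35, 6, 10, 5, 2, 18, 4, 12, 16, 34, 26, 33.

5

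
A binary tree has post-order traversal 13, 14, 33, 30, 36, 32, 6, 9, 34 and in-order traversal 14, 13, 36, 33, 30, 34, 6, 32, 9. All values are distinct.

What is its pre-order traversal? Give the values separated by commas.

The last element of post-order is the root; it splits in-order into left and right subtrees.
Root 34: left subtree has 5 nodes {14, 13, 36, 33, 30}, right has 3 {6, 32, 9}.
  Root 36: left subtree has 2 nodes {14, 13}, right has 2 {33, 30}.
    Root 14: left subtree has 0 nodes { }, right has 1 {13}.
    Root 30: left subtree has 1 node {33}, right has 0 { }.
  Root 9: left subtree has 2 nodes {6, 32}, right has 0 { }.
    Root 6: left subtree has 0 nodes { }, right has 1 {32}.

34, 36, 14, 13, 30, 33, 9, 6, 32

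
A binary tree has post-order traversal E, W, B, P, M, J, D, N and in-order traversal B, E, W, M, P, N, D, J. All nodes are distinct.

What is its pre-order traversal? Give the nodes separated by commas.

The last element of post-order is the root; it splits in-order into left and right subtrees.
Root N: left subtree has 5 nodes {B, E, W, M, P}, right has 2 {D, J}.
  Root M: left subtree has 3 nodes {B, E, W}, right has 1 {P}.
    Root B: left subtree has 0 nodes { }, right has 2 {E, W}.
      Root W: left subtree has 1 node {E}, right has 0 { }.
  Root D: left subtree has 0 nodes { }, right has 1 {J}.

N, M, B, W, E, P, D, J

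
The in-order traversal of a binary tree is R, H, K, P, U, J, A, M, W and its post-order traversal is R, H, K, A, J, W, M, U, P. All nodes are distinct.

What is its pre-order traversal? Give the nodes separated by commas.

P, K, H, R, U, M, J, A, W

The last element of post-order is the root; it splits in-order into left and right subtrees.
Root P: left subtree has 3 nodes {R, H, K}, right has 5 {U, J, A, M, W}.
  Root K: left subtree has 2 nodes {R, H}, right has 0 { }.
    Root H: left subtree has 1 node {R}, right has 0 { }.
  Root U: left subtree has 0 nodes { }, right has 4 {J, A, M, W}.
    Root M: left subtree has 2 nodes {J, A}, right has 1 {W}.
      Root J: left subtree has 0 nodes { }, right has 1 {A}.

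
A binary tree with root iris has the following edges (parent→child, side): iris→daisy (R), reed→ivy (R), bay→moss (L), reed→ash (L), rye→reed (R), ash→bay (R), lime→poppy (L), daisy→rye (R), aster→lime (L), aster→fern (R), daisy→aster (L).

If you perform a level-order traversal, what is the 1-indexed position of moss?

Level-order visits nodes level by level from the root, left to right within each level.
Level 0: iris
Level 1: daisy
Level 2: aster, rye
Level 3: lime, fern, reed
Level 4: poppy, ash, ivy
Level 5: bay
Level 6: moss
Full level-order sequence: iris, daisy, aster, rye, lime, fern, reed, poppy, ash, ivy, bay, moss.

12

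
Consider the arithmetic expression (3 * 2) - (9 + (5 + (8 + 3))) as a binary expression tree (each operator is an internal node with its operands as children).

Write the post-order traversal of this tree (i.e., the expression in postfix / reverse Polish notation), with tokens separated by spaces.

3 2 * 9 5 8 3 + + + -

Post-order on an expression tree gives postfix notation: for each operator, emit left operand, right operand, then the operator.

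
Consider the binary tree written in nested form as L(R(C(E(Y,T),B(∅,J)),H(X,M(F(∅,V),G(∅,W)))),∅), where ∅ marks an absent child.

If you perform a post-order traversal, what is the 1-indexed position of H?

13

Post-order visits the left subtree, then the right subtree, then the node.
At L: go left to R.
  At R: go left to C.
    At C: go left to E.
      At E: go left to Y.
        Y is a leaf — visit Y.
      At E: go right to T.
        T is a leaf — visit T.
      Visit E.
    At C: go right to B.
      At B: no left child.
      At B: go right to J.
        J is a leaf — visit J.
      Visit B.
    Visit C.
  At R: go right to H.
    At H: go left to X.
      X is a leaf — visit X.
    At H: go right to M.
      At M: go left to F.
        At F: no left child.
        At F: go right to V.
          V is a leaf — visit V.
        Visit F.
      At M: go right to G.
        At G: no left child.
        At G: go right to W.
          W is a leaf — visit W.
        Visit G.
      Visit M.
    Visit H.
  Visit R.
At L: no right child.
Visit L.
Full post-order sequence: Y, T, E, J, B, C, X, V, F, W, G, M, H, R, L.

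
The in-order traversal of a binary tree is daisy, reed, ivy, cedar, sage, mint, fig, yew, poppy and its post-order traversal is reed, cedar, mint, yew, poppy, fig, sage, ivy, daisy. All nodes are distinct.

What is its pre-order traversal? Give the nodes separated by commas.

daisy, ivy, reed, sage, cedar, fig, mint, poppy, yew

The last element of post-order is the root; it splits in-order into left and right subtrees.
Root daisy: left subtree has 0 nodes { }, right has 8 {reed, ivy, cedar, sage, mint, fig, yew, poppy}.
  Root ivy: left subtree has 1 node {reed}, right has 6 {cedar, sage, mint, fig, yew, poppy}.
    Root sage: left subtree has 1 node {cedar}, right has 4 {mint, fig, yew, poppy}.
      Root fig: left subtree has 1 node {mint}, right has 2 {yew, poppy}.
        Root poppy: left subtree has 1 node {yew}, right has 0 { }.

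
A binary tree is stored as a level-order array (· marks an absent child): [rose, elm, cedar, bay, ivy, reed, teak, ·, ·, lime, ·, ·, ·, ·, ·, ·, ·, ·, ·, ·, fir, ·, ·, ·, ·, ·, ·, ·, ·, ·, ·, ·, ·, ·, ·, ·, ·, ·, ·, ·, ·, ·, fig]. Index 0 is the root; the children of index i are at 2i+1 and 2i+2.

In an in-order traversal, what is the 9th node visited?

In-order visits the left subtree, then the node, then the right subtree.
At rose: go left to elm.
  At elm: go left to bay.
    bay is a leaf — visit bay.
  Visit elm.
  At elm: go right to ivy.
    At ivy: go left to lime.
      At lime: no left child.
      Visit lime.
      At lime: go right to fir.
        At fir: no left child.
        Visit fir.
        At fir: go right to fig.
          fig is a leaf — visit fig.
    Visit ivy.
    At ivy: no right child.
Visit rose.
At rose: go right to cedar.
  At cedar: go left to reed.
    reed is a leaf — visit reed.
  Visit cedar.
  At cedar: go right to teak.
    teak is a leaf — visit teak.
Full in-order sequence: bay, elm, lime, fir, fig, ivy, rose, reed, cedar, teak.

cedar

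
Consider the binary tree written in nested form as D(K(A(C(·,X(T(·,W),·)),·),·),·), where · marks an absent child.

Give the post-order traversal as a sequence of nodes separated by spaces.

W T X C A K D

Post-order visits the left subtree, then the right subtree, then the node.
At D: go left to K.
  At K: go left to A.
    At A: go left to C.
      At C: no left child.
      At C: go right to X.
        At X: go left to T.
          At T: no left child.
          At T: go right to W.
            W is a leaf — visit W.
          Visit T.
        At X: no right child.
        Visit X.
      Visit C.
    At A: no right child.
    Visit A.
  At K: no right child.
  Visit K.
At D: no right child.
Visit D.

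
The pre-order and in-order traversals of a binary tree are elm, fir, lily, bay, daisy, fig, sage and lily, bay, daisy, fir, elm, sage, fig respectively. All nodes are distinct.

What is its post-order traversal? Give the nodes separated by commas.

The first element of pre-order is the root; it splits in-order into left and right subtrees.
Root elm: left subtree has 4 nodes {lily, bay, daisy, fir}, right has 2 {sage, fig}.
  Root fir: left subtree has 3 nodes {lily, bay, daisy}, right has 0 { }.
    Root lily: left subtree has 0 nodes { }, right has 2 {bay, daisy}.
      Root bay: left subtree has 0 nodes { }, right has 1 {daisy}.
  Root fig: left subtree has 1 node {sage}, right has 0 { }.

daisy, bay, lily, fir, sage, fig, elm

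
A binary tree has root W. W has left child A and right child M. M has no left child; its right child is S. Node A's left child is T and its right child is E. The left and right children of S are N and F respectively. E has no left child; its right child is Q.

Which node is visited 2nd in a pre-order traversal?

Pre-order visits the node, then its left subtree, then its right subtree.
Visit W.
At W: go left to A.
  Visit A.
  At A: go left to T.
    T is a leaf — visit T.
  At A: go right to E.
    Visit E.
    At E: no left child.
    At E: go right to Q.
      Q is a leaf — visit Q.
At W: go right to M.
  Visit M.
  At M: no left child.
  At M: go right to S.
    Visit S.
    At S: go left to N.
      N is a leaf — visit N.
    At S: go right to F.
      F is a leaf — visit F.
Full pre-order sequence: W, A, T, E, Q, M, S, N, F.

A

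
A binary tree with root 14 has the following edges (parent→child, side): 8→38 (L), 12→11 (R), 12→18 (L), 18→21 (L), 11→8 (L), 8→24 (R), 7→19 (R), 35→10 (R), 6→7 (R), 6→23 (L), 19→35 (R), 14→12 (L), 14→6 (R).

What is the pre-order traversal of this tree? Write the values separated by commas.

14, 12, 18, 21, 11, 8, 38, 24, 6, 23, 7, 19, 35, 10

Pre-order visits the node, then its left subtree, then its right subtree.
Visit 14.
At 14: go left to 12.
  Visit 12.
  At 12: go left to 18.
    Visit 18.
    At 18: go left to 21.
      21 is a leaf — visit 21.
    At 18: no right child.
  At 12: go right to 11.
    Visit 11.
    At 11: go left to 8.
      Visit 8.
      At 8: go left to 38.
        38 is a leaf — visit 38.
      At 8: go right to 24.
        24 is a leaf — visit 24.
    At 11: no right child.
At 14: go right to 6.
  Visit 6.
  At 6: go left to 23.
    23 is a leaf — visit 23.
  At 6: go right to 7.
    Visit 7.
    At 7: no left child.
    At 7: go right to 19.
      Visit 19.
      At 19: no left child.
      At 19: go right to 35.
        Visit 35.
        At 35: no left child.
        At 35: go right to 10.
          10 is a leaf — visit 10.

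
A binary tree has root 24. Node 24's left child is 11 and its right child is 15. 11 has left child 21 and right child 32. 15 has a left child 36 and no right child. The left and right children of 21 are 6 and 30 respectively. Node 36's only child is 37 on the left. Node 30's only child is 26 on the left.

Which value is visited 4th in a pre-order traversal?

6

Pre-order visits the node, then its left subtree, then its right subtree.
Visit 24.
At 24: go left to 11.
  Visit 11.
  At 11: go left to 21.
    Visit 21.
    At 21: go left to 6.
      6 is a leaf — visit 6.
    At 21: go right to 30.
      Visit 30.
      At 30: go left to 26.
        26 is a leaf — visit 26.
      At 30: no right child.
  At 11: go right to 32.
    32 is a leaf — visit 32.
At 24: go right to 15.
  Visit 15.
  At 15: go left to 36.
    Visit 36.
    At 36: go left to 37.
      37 is a leaf — visit 37.
    At 36: no right child.
  At 15: no right child.
Full pre-order sequence: 24, 11, 21, 6, 30, 26, 32, 15, 36, 37.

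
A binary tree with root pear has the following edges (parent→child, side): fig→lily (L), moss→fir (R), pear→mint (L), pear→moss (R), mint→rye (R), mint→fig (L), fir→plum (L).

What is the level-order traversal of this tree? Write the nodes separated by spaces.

pear mint moss fig rye fir lily plum

Level-order visits nodes level by level from the root, left to right within each level.
Level 0: pear
Level 1: mint, moss
Level 2: fig, rye, fir
Level 3: lily, plum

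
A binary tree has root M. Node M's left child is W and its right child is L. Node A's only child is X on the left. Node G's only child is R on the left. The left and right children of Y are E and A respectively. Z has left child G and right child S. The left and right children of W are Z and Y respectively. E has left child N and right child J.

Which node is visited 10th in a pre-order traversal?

J

Pre-order visits the node, then its left subtree, then its right subtree.
Visit M.
At M: go left to W.
  Visit W.
  At W: go left to Z.
    Visit Z.
    At Z: go left to G.
      Visit G.
      At G: go left to R.
        R is a leaf — visit R.
      At G: no right child.
    At Z: go right to S.
      S is a leaf — visit S.
  At W: go right to Y.
    Visit Y.
    At Y: go left to E.
      Visit E.
      At E: go left to N.
        N is a leaf — visit N.
      At E: go right to J.
        J is a leaf — visit J.
    At Y: go right to A.
      Visit A.
      At A: go left to X.
        X is a leaf — visit X.
      At A: no right child.
At M: go right to L.
  L is a leaf — visit L.
Full pre-order sequence: M, W, Z, G, R, S, Y, E, N, J, A, X, L.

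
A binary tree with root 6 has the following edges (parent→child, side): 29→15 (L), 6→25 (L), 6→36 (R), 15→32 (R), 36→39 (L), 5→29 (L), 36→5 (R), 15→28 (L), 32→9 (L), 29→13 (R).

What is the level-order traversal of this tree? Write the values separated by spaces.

Level-order visits nodes level by level from the root, left to right within each level.
Level 0: 6
Level 1: 25, 36
Level 2: 39, 5
Level 3: 29
Level 4: 15, 13
Level 5: 28, 32
Level 6: 9

6 25 36 39 5 29 15 13 28 32 9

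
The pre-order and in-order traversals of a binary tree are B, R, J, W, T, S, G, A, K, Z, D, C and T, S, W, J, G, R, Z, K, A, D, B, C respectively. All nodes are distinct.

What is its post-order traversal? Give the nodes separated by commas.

The first element of pre-order is the root; it splits in-order into left and right subtrees.
Root B: left subtree has 10 nodes {T, S, W, J, G, R, Z, K, A, D}, right has 1 {C}.
  Root R: left subtree has 5 nodes {T, S, W, J, G}, right has 4 {Z, K, A, D}.
    Root J: left subtree has 3 nodes {T, S, W}, right has 1 {G}.
      Root W: left subtree has 2 nodes {T, S}, right has 0 { }.
        Root T: left subtree has 0 nodes { }, right has 1 {S}.
    Root A: left subtree has 2 nodes {Z, K}, right has 1 {D}.
      Root K: left subtree has 1 node {Z}, right has 0 { }.

S, T, W, G, J, Z, K, D, A, R, C, B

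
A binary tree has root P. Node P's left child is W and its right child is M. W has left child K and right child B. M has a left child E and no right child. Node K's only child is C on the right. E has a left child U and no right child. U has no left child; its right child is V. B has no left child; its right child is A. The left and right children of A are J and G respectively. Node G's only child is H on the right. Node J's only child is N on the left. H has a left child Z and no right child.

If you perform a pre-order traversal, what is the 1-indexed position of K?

Pre-order visits the node, then its left subtree, then its right subtree.
Visit P.
At P: go left to W.
  Visit W.
  At W: go left to K.
    Visit K.
    At K: no left child.
    At K: go right to C.
      C is a leaf — visit C.
  At W: go right to B.
    Visit B.
    At B: no left child.
    At B: go right to A.
      Visit A.
      At A: go left to J.
        Visit J.
        At J: go left to N.
          N is a leaf — visit N.
        At J: no right child.
      At A: go right to G.
        Visit G.
        At G: no left child.
        At G: go right to H.
          Visit H.
          At H: go left to Z.
            Z is a leaf — visit Z.
          At H: no right child.
At P: go right to M.
  Visit M.
  At M: go left to E.
    Visit E.
    At E: go left to U.
      Visit U.
      At U: no left child.
      At U: go right to V.
        V is a leaf — visit V.
    At E: no right child.
  At M: no right child.
Full pre-order sequence: P, W, K, C, B, A, J, N, G, H, Z, M, E, U, V.

3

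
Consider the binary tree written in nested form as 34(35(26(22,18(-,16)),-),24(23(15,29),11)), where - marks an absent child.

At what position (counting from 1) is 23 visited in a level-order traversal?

Level-order visits nodes level by level from the root, left to right within each level.
Level 0: 34
Level 1: 35, 24
Level 2: 26, 23, 11
Level 3: 22, 18, 15, 29
Level 4: 16
Full level-order sequence: 34, 35, 24, 26, 23, 11, 22, 18, 15, 29, 16.

5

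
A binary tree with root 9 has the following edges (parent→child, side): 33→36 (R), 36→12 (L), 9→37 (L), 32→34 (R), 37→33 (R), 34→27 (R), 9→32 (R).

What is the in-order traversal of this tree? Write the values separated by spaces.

In-order visits the left subtree, then the node, then the right subtree.
At 9: go left to 37.
  At 37: no left child.
  Visit 37.
  At 37: go right to 33.
    At 33: no left child.
    Visit 33.
    At 33: go right to 36.
      At 36: go left to 12.
        12 is a leaf — visit 12.
      Visit 36.
      At 36: no right child.
Visit 9.
At 9: go right to 32.
  At 32: no left child.
  Visit 32.
  At 32: go right to 34.
    At 34: no left child.
    Visit 34.
    At 34: go right to 27.
      27 is a leaf — visit 27.

37 33 12 36 9 32 34 27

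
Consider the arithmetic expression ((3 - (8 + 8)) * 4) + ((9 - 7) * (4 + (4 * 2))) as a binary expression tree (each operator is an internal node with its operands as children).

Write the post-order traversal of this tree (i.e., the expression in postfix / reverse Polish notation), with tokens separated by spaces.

Post-order on an expression tree gives postfix notation: for each operator, emit left operand, right operand, then the operator.

3 8 8 + - 4 * 9 7 - 4 4 2 * + * +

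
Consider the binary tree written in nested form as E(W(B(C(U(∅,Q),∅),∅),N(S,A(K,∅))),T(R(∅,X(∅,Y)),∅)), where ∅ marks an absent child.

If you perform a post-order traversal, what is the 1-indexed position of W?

9

Post-order visits the left subtree, then the right subtree, then the node.
At E: go left to W.
  At W: go left to B.
    At B: go left to C.
      At C: go left to U.
        At U: no left child.
        At U: go right to Q.
          Q is a leaf — visit Q.
        Visit U.
      At C: no right child.
      Visit C.
    At B: no right child.
    Visit B.
  At W: go right to N.
    At N: go left to S.
      S is a leaf — visit S.
    At N: go right to A.
      At A: go left to K.
        K is a leaf — visit K.
      At A: no right child.
      Visit A.
    Visit N.
  Visit W.
At E: go right to T.
  At T: go left to R.
    At R: no left child.
    At R: go right to X.
      At X: no left child.
      At X: go right to Y.
        Y is a leaf — visit Y.
      Visit X.
    Visit R.
  At T: no right child.
  Visit T.
Visit E.
Full post-order sequence: Q, U, C, B, S, K, A, N, W, Y, X, R, T, E.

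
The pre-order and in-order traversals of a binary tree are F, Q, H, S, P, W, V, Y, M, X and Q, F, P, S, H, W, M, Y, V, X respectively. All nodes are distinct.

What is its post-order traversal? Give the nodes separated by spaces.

The first element of pre-order is the root; it splits in-order into left and right subtrees.
Root F: left subtree has 1 node {Q}, right has 8 {P, S, H, W, M, Y, V, X}.
  Root H: left subtree has 2 nodes {P, S}, right has 5 {W, M, Y, V, X}.
    Root S: left subtree has 1 node {P}, right has 0 { }.
    Root W: left subtree has 0 nodes { }, right has 4 {M, Y, V, X}.
      Root V: left subtree has 2 nodes {M, Y}, right has 1 {X}.
        Root Y: left subtree has 1 node {M}, right has 0 { }.

Q P S M Y X V W H F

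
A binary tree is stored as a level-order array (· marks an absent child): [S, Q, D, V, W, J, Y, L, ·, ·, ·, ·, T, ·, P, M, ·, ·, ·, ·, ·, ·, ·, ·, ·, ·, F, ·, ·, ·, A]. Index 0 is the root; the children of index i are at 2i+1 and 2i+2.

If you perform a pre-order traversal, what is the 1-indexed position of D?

Pre-order visits the node, then its left subtree, then its right subtree.
Visit S.
At S: go left to Q.
  Visit Q.
  At Q: go left to V.
    Visit V.
    At V: go left to L.
      Visit L.
      At L: go left to M.
        M is a leaf — visit M.
      At L: no right child.
    At V: no right child.
  At Q: go right to W.
    W is a leaf — visit W.
At S: go right to D.
  Visit D.
  At D: go left to J.
    Visit J.
    At J: no left child.
    At J: go right to T.
      Visit T.
      At T: no left child.
      At T: go right to F.
        F is a leaf — visit F.
  At D: go right to Y.
    Visit Y.
    At Y: no left child.
    At Y: go right to P.
      Visit P.
      At P: no left child.
      At P: go right to A.
        A is a leaf — visit A.
Full pre-order sequence: S, Q, V, L, M, W, D, J, T, F, Y, P, A.

7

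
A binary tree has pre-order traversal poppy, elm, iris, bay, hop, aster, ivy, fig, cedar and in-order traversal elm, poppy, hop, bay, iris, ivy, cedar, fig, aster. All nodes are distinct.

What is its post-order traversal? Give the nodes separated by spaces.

The first element of pre-order is the root; it splits in-order into left and right subtrees.
Root poppy: left subtree has 1 node {elm}, right has 7 {hop, bay, iris, ivy, cedar, fig, aster}.
  Root iris: left subtree has 2 nodes {hop, bay}, right has 4 {ivy, cedar, fig, aster}.
    Root bay: left subtree has 1 node {hop}, right has 0 { }.
    Root aster: left subtree has 3 nodes {ivy, cedar, fig}, right has 0 { }.
      Root ivy: left subtree has 0 nodes { }, right has 2 {cedar, fig}.
        Root fig: left subtree has 1 node {cedar}, right has 0 { }.

elm hop bay cedar fig ivy aster iris poppy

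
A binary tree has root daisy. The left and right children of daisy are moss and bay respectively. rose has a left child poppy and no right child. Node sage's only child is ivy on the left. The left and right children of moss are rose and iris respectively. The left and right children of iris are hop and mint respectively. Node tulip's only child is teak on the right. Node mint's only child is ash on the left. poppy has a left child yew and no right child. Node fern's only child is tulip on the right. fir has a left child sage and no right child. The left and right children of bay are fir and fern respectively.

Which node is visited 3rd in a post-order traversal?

Post-order visits the left subtree, then the right subtree, then the node.
At daisy: go left to moss.
  At moss: go left to rose.
    At rose: go left to poppy.
      At poppy: go left to yew.
        yew is a leaf — visit yew.
      At poppy: no right child.
      Visit poppy.
    At rose: no right child.
    Visit rose.
  At moss: go right to iris.
    At iris: go left to hop.
      hop is a leaf — visit hop.
    At iris: go right to mint.
      At mint: go left to ash.
        ash is a leaf — visit ash.
      At mint: no right child.
      Visit mint.
    Visit iris.
  Visit moss.
At daisy: go right to bay.
  At bay: go left to fir.
    At fir: go left to sage.
      At sage: go left to ivy.
        ivy is a leaf — visit ivy.
      At sage: no right child.
      Visit sage.
    At fir: no right child.
    Visit fir.
  At bay: go right to fern.
    At fern: no left child.
    At fern: go right to tulip.
      At tulip: no left child.
      At tulip: go right to teak.
        teak is a leaf — visit teak.
      Visit tulip.
    Visit fern.
  Visit bay.
Visit daisy.
Full post-order sequence: yew, poppy, rose, hop, ash, mint, iris, moss, ivy, sage, fir, teak, tulip, fern, bay, daisy.

rose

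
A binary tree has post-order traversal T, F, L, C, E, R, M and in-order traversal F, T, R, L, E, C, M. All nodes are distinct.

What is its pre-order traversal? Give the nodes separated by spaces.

The last element of post-order is the root; it splits in-order into left and right subtrees.
Root M: left subtree has 6 nodes {F, T, R, L, E, C}, right has 0 { }.
  Root R: left subtree has 2 nodes {F, T}, right has 3 {L, E, C}.
    Root F: left subtree has 0 nodes { }, right has 1 {T}.
    Root E: left subtree has 1 node {L}, right has 1 {C}.

M R F T E L C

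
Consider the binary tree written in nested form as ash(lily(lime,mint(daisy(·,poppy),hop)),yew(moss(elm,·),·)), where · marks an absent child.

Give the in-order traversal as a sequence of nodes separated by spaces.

lime lily daisy poppy mint hop ash elm moss yew

In-order visits the left subtree, then the node, then the right subtree.
At ash: go left to lily.
  At lily: go left to lime.
    lime is a leaf — visit lime.
  Visit lily.
  At lily: go right to mint.
    At mint: go left to daisy.
      At daisy: no left child.
      Visit daisy.
      At daisy: go right to poppy.
        poppy is a leaf — visit poppy.
    Visit mint.
    At mint: go right to hop.
      hop is a leaf — visit hop.
Visit ash.
At ash: go right to yew.
  At yew: go left to moss.
    At moss: go left to elm.
      elm is a leaf — visit elm.
    Visit moss.
    At moss: no right child.
  Visit yew.
  At yew: no right child.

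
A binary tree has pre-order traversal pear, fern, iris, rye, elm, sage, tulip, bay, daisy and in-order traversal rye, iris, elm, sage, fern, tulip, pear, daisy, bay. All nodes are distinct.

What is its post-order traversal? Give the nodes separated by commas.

rye, sage, elm, iris, tulip, fern, daisy, bay, pear

The first element of pre-order is the root; it splits in-order into left and right subtrees.
Root pear: left subtree has 6 nodes {rye, iris, elm, sage, fern, tulip}, right has 2 {daisy, bay}.
  Root fern: left subtree has 4 nodes {rye, iris, elm, sage}, right has 1 {tulip}.
    Root iris: left subtree has 1 node {rye}, right has 2 {elm, sage}.
      Root elm: left subtree has 0 nodes { }, right has 1 {sage}.
  Root bay: left subtree has 1 node {daisy}, right has 0 { }.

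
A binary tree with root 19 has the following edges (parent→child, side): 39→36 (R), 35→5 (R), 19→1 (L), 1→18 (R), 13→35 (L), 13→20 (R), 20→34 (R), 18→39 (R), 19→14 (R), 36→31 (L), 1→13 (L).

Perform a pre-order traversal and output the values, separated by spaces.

Pre-order visits the node, then its left subtree, then its right subtree.
Visit 19.
At 19: go left to 1.
  Visit 1.
  At 1: go left to 13.
    Visit 13.
    At 13: go left to 35.
      Visit 35.
      At 35: no left child.
      At 35: go right to 5.
        5 is a leaf — visit 5.
    At 13: go right to 20.
      Visit 20.
      At 20: no left child.
      At 20: go right to 34.
        34 is a leaf — visit 34.
  At 1: go right to 18.
    Visit 18.
    At 18: no left child.
    At 18: go right to 39.
      Visit 39.
      At 39: no left child.
      At 39: go right to 36.
        Visit 36.
        At 36: go left to 31.
          31 is a leaf — visit 31.
        At 36: no right child.
At 19: go right to 14.
  14 is a leaf — visit 14.

19 1 13 35 5 20 34 18 39 36 31 14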